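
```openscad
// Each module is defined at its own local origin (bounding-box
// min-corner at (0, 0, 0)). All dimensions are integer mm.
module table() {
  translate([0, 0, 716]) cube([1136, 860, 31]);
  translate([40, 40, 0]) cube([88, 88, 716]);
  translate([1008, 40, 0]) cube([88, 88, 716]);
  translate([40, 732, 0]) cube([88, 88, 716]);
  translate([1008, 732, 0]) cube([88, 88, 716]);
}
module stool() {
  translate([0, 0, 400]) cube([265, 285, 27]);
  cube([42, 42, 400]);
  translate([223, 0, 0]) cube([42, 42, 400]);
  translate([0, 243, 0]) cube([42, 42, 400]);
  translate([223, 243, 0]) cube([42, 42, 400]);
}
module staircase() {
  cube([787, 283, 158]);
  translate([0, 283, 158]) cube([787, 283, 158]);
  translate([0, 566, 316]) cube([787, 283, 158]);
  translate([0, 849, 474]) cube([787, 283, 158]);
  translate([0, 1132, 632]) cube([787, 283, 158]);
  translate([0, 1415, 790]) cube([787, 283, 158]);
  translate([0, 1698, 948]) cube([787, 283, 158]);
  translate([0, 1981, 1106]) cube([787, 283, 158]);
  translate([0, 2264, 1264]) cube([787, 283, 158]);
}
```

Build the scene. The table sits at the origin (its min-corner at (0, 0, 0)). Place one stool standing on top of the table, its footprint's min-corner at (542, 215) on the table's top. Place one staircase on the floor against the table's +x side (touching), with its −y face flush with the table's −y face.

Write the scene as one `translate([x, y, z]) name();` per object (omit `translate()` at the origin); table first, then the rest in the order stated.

table();
translate([542, 215, 747]) stool();
translate([1136, 0, 0]) staircase();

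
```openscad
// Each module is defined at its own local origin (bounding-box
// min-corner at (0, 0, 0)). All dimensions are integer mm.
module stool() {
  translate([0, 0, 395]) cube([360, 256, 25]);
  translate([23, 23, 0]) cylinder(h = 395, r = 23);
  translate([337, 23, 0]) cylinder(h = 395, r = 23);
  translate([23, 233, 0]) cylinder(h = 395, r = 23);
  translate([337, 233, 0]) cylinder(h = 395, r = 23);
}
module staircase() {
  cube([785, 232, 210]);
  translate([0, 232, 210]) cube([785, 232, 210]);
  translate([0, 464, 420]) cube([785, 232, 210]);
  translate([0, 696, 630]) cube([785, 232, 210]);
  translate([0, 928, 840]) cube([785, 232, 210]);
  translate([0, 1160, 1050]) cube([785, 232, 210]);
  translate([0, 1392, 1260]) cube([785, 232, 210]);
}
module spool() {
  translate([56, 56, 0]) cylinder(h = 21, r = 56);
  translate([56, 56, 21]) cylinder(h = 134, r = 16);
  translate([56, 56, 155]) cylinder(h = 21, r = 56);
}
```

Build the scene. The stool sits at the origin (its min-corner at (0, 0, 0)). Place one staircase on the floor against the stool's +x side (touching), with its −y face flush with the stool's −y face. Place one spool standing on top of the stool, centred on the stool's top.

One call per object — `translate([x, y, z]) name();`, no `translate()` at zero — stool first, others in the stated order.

stool();
translate([360, 0, 0]) staircase();
translate([124, 72, 420]) spool();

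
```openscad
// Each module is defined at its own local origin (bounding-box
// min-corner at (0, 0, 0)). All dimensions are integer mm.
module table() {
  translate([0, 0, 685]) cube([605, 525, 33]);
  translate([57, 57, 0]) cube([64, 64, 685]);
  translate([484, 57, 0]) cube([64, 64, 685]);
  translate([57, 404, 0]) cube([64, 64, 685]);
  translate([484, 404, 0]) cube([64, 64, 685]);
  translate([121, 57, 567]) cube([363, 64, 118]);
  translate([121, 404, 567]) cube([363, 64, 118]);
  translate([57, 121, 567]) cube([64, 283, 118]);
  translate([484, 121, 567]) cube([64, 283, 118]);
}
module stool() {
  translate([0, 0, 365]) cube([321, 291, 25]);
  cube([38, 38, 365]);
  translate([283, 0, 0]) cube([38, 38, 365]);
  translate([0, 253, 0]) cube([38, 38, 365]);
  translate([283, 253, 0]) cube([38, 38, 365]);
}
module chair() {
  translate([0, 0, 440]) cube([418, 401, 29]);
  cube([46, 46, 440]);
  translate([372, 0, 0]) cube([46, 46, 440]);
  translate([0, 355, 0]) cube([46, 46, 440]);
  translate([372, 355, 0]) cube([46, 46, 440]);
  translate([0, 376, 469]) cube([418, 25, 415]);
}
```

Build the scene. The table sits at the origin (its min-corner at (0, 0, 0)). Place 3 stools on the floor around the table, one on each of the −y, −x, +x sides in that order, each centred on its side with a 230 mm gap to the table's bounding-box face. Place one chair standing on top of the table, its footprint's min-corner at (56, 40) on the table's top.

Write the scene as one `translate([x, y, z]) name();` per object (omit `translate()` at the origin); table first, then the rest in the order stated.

table();
translate([142, -521, 0]) stool();
translate([-551, 117, 0]) stool();
translate([835, 117, 0]) stool();
translate([56, 40, 718]) chair();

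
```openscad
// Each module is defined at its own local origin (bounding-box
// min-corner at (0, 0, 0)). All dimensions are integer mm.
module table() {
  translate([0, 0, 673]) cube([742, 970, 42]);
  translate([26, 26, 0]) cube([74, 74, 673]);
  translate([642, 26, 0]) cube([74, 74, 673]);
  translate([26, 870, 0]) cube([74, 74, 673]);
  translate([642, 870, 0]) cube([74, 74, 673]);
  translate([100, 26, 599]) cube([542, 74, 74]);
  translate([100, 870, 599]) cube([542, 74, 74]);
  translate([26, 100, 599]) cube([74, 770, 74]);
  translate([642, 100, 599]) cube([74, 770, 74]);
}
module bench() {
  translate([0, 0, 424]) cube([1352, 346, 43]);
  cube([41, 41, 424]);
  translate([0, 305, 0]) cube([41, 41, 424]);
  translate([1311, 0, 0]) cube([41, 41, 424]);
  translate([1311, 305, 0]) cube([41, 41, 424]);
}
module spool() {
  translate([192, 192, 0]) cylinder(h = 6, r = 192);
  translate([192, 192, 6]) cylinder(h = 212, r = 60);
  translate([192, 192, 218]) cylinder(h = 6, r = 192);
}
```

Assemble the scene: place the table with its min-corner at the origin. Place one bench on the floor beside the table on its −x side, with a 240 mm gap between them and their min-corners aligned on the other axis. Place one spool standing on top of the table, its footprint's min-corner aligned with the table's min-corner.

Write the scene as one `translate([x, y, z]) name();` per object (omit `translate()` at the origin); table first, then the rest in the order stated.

table();
translate([-1592, 0, 0]) bench();
translate([0, 0, 715]) spool();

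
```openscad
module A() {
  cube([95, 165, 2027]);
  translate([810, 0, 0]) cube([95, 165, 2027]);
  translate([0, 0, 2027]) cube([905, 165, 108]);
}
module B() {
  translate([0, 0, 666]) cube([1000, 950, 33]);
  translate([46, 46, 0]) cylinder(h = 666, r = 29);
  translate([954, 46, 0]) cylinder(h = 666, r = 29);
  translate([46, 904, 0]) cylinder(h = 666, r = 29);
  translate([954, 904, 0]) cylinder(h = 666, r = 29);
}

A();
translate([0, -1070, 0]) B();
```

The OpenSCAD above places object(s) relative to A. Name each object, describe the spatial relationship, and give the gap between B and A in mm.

The table's nearest face is 120 mm from the door frame's −y face.

A is a door frame. B is a table. The table is on the floor beside the door frame on its −y side. The gap between the table and the door frame is 120 mm.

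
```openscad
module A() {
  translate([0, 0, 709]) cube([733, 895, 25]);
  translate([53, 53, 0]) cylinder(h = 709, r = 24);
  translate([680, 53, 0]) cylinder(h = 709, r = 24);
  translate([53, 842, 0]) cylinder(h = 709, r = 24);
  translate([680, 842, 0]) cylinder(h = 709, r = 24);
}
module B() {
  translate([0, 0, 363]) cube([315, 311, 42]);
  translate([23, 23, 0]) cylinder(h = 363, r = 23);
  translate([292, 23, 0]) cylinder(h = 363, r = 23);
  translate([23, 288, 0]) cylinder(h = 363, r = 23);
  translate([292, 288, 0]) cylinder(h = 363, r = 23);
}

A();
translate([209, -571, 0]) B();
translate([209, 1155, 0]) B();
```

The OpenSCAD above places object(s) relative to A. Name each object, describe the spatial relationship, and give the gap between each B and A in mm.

Each stool's nearest face is 260 mm from the table's bounding box.

A is a table. B is a stool. Two stools sit around the table at the −y, +y sides. The gap between each stool and the table is 260 mm.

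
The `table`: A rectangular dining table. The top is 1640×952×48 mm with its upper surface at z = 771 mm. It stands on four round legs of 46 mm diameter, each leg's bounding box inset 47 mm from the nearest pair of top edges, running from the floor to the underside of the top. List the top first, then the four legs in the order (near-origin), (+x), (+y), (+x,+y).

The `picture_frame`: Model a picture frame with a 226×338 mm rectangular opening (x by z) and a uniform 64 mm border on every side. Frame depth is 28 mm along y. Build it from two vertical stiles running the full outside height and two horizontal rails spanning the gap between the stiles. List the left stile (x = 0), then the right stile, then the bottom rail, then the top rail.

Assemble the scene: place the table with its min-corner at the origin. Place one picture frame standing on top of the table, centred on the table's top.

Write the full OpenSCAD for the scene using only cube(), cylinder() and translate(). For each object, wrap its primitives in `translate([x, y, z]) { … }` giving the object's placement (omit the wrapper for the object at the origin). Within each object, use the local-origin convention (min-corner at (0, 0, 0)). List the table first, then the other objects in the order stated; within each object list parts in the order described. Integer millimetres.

translate([0, 0, 723]) cube([1640, 952, 48]);
translate([70, 70, 0]) cylinder(h = 723, r = 23);
translate([1570, 70, 0]) cylinder(h = 723, r = 23);
translate([70, 882, 0]) cylinder(h = 723, r = 23);
translate([1570, 882, 0]) cylinder(h = 723, r = 23);
translate([643, 462, 771]) {
  cube([64, 28, 466]);
  translate([290, 0, 0]) cube([64, 28, 466]);
  translate([64, 0, 0]) cube([226, 28, 64]);
  translate([64, 0, 402]) cube([226, 28, 64]);
}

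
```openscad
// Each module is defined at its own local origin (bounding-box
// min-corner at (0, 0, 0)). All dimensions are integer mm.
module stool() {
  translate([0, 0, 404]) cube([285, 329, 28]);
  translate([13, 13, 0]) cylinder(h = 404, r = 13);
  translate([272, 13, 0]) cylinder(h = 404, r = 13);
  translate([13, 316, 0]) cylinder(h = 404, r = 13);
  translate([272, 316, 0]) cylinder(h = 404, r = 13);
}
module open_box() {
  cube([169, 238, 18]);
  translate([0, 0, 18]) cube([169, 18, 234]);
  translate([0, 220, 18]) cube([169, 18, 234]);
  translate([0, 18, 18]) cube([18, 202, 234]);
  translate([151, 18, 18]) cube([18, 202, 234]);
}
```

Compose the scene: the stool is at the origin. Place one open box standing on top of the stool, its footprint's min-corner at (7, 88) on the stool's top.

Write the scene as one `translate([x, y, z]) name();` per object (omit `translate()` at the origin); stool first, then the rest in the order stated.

stool();
translate([7, 88, 432]) open_box();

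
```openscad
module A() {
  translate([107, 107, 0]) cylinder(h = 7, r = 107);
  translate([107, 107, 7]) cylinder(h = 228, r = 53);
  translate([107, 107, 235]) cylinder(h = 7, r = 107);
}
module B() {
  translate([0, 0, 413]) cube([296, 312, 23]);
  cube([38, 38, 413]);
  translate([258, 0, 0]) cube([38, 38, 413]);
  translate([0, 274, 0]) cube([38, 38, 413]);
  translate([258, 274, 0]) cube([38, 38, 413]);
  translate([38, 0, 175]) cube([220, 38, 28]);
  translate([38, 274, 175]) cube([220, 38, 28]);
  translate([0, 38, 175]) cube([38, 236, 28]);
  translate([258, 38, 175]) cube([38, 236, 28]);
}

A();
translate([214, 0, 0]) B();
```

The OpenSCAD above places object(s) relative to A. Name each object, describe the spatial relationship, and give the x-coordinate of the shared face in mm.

The spool's +x face and the stool's −x face are both at x = 214 mm.

A is a spool. B is a stool. The stool is against the spool's +x side, with their −y faces flush. The x-coordinate of the shared face is 214 mm.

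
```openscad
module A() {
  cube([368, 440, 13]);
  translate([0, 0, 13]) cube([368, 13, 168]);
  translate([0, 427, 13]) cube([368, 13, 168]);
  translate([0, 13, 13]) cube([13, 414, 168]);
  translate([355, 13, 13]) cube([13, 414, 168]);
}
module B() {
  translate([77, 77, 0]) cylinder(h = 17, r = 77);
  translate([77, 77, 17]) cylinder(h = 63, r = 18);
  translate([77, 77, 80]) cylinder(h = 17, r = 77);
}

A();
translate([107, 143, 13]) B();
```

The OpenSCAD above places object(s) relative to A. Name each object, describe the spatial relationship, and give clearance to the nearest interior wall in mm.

A is an open box. B is a spool. The spool sits inside the open box, centred. The clearance to the nearest interior wall is 94 mm.

Clearances: x = 94, y = 130; minimum 94 mm.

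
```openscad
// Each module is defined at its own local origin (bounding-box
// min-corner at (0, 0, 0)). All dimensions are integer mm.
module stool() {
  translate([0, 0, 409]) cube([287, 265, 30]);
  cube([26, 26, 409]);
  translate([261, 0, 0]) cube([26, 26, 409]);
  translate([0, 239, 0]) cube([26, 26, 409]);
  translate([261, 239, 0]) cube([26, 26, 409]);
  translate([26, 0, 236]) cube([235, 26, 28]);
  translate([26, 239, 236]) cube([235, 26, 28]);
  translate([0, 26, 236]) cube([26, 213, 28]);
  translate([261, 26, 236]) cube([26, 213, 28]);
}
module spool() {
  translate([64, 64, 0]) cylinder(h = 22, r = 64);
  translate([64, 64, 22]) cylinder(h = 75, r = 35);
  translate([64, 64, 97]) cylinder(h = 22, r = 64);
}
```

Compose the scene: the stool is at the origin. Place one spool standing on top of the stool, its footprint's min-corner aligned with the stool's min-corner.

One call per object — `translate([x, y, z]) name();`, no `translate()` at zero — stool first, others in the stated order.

stool();
translate([0, 0, 439]) spool();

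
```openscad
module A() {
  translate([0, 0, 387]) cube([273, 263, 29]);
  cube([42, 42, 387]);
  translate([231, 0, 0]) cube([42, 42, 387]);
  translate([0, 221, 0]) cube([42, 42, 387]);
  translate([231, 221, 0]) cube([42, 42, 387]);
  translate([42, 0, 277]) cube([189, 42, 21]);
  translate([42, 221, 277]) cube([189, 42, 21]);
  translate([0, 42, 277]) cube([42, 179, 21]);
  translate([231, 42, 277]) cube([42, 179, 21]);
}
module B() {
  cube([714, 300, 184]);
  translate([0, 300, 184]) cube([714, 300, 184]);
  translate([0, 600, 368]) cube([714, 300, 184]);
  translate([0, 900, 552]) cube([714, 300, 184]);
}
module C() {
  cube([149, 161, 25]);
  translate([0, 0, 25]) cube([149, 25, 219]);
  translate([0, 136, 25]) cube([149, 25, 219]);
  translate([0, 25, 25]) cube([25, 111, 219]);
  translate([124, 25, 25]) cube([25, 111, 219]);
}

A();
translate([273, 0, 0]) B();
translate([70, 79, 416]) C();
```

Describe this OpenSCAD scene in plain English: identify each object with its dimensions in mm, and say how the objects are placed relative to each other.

A is a simple wooden stool: a rectangular seat 273 mm (x) by 263 mm (y), 29 mm thick, top face at z = 416 mm, on four square legs, each 42×42 mm in cross-section. The legs rest on z = 0, each flush with a corner of the seat. Four stretchers, 42 mm wide and 21 mm tall, connect adjacent legs with their undersides at z = 277 mm, each running between the inner faces of the legs it joins and aligned with the legs' outer faces on the other axis.

B is a run of 4 identical solid stair steps. Each tread is 714×300 mm and each step block is 184 mm high. Step 1 rests on the floor; step k is offset from step 1 by (k−1)×300 mm in y and (k−1)×184 mm in z.

C is an open-topped rectangular box: outside dimensions 149×161×244 mm, with a uniform wall and base thickness of 25 mm. The base is a full 149×161 slab on the floor; four walls sit on top of the base. The front and back walls (the −y and +y sides) span the full width; the two side walls fit between them.

The staircase is against the stool's +x side, with their −y faces flush. The open box is on top of the stool.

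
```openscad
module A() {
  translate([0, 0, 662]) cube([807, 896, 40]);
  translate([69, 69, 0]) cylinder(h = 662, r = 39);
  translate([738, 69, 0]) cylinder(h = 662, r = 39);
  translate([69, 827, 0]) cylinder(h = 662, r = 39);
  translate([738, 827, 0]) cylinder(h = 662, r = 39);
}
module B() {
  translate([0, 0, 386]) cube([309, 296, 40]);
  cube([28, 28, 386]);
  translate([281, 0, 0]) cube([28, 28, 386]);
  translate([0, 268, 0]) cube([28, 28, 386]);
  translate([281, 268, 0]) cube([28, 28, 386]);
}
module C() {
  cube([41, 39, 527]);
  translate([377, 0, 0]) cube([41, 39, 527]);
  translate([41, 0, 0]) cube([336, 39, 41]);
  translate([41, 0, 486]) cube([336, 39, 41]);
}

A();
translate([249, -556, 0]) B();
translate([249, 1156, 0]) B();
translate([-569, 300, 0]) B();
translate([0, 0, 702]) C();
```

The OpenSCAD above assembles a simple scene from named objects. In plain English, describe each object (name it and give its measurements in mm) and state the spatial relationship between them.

A is a rectangular dining table. The top is 807×896×40 mm with its upper surface at z = 702 mm. It stands on four round legs of 78 mm diameter, each leg's bounding box inset 30 mm from the nearest pair of top edges, running from the floor to the underside of the top.

B is a four-legged stool. The seat is 309×296 mm, 40 mm thick, top at z = 426 mm. It stands on four square legs, each 28×28 mm in cross-section, from z = 0 to the seat underside, each flush with a corner of the seat.

C is a rectangular picture frame lying in the x–z plane (depth along y). The opening is 336 mm wide (x) by 445 mm tall (z), surrounded by a border 41 mm wide on all four sides. The frame is 39 mm deep and is made of two full-height vertical stiles with two horizontal rails fitted between them.

Three stools sit around the table at the −y, +y, −x sides. The picture frame is on top of the table.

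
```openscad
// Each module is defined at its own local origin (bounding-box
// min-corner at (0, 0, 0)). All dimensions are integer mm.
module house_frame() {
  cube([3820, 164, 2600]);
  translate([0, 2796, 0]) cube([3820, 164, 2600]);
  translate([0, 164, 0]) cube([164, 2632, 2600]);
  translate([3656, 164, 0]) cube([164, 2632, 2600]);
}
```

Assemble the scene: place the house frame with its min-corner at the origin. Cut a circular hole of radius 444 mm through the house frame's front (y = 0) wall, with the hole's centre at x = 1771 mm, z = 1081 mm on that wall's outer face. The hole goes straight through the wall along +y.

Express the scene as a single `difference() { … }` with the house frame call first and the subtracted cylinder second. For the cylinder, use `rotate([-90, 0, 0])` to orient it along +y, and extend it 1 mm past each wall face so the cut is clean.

difference() {
  house_frame();
  translate([1771, -1, 1081]) rotate([-90, 0, 0]) cylinder(h = 166, r = 444);
}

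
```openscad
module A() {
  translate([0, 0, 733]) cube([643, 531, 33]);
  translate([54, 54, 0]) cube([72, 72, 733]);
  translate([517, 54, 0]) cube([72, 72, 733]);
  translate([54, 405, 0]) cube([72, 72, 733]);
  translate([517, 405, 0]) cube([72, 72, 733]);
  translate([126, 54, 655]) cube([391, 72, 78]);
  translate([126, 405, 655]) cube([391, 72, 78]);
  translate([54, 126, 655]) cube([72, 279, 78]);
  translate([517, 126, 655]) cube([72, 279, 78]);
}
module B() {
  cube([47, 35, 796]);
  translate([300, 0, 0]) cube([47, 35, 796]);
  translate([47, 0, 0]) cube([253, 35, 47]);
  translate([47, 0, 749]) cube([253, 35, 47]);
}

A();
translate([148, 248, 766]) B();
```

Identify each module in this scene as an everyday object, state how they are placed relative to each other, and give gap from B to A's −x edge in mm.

The picture frame's min-x is at 148; the table's min-x is 0; gap = 148 mm.

A is a table. B is a picture frame. The picture frame is on top of the table, centred. The gap from the picture frame to the table's −x edge is 148 mm.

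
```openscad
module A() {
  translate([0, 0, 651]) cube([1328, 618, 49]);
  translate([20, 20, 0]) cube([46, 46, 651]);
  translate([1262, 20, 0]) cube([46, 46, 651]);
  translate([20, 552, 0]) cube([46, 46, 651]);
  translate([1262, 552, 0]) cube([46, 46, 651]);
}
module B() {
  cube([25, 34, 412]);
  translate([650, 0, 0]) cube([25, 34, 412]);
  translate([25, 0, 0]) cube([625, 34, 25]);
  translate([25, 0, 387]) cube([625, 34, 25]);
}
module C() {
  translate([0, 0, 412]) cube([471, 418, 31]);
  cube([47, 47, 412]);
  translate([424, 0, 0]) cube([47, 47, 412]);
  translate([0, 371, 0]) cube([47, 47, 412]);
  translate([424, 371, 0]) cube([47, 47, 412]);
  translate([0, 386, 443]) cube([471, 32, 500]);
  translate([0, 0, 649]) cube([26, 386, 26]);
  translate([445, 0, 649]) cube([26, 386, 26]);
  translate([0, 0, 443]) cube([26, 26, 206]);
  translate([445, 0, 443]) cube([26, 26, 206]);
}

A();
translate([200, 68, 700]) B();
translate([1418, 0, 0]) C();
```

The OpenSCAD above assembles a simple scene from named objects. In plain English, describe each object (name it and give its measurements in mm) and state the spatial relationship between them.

A is a rectangular dining table. The top is 1328×618×49 mm with its upper surface at z = 700 mm. It stands on four 46×46 mm square legs, each inset 20 mm from the nearest pair of top edges, running from the floor to the underside of the top.

B is a picture frame with a 625×362 mm rectangular opening (x by z) and a uniform 25 mm border on every side. Frame depth is 34 mm along y. It is built from two vertical stiles running the full outside height and two horizontal rails spanning the gap between the stiles.

C is a chair. The seat is a 471×418×31 mm slab with its top at z = 443 mm, on four 47×47 mm corner legs (flush with the seat edges, standing on z = 0). A flat backrest 32 mm thick, 500 mm tall, spans the full seat width and rises from the seat top along its +y edge, rear face flush with the rear of the seat. Two armrests of 26×26 mm section run along each side from the seat's front edge to the front of the backrest, top faces 232 mm above the seat top and outer faces flush with the seat's x-edges; a 26×26 mm post under the front of each armrest stands on the seat at the front corner.

The picture frame is on top of the table. The chair is on the floor beside the table on its +x side.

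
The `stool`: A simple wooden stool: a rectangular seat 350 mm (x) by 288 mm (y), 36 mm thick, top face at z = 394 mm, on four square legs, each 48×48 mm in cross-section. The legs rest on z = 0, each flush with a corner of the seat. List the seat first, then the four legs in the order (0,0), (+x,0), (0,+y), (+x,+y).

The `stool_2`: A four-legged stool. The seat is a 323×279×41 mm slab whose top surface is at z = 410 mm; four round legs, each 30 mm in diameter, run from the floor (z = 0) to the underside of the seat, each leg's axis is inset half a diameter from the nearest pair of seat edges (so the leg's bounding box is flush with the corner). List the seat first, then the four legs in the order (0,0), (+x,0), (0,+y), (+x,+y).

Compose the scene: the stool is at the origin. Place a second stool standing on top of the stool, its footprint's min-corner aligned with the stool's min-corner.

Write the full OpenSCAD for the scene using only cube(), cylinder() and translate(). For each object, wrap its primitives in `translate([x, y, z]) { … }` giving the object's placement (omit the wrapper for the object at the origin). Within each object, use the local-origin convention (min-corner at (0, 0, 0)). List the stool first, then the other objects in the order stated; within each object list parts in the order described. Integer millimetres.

translate([0, 0, 358]) cube([350, 288, 36]);
cube([48, 48, 358]);
translate([302, 0, 0]) cube([48, 48, 358]);
translate([0, 240, 0]) cube([48, 48, 358]);
translate([302, 240, 0]) cube([48, 48, 358]);
translate([0, 0, 394]) {
  translate([0, 0, 369]) cube([323, 279, 41]);
  translate([15, 15, 0]) cylinder(h = 369, r = 15);
  translate([308, 15, 0]) cylinder(h = 369, r = 15);
  translate([15, 264, 0]) cylinder(h = 369, r = 15);
  translate([308, 264, 0]) cylinder(h = 369, r = 15);
}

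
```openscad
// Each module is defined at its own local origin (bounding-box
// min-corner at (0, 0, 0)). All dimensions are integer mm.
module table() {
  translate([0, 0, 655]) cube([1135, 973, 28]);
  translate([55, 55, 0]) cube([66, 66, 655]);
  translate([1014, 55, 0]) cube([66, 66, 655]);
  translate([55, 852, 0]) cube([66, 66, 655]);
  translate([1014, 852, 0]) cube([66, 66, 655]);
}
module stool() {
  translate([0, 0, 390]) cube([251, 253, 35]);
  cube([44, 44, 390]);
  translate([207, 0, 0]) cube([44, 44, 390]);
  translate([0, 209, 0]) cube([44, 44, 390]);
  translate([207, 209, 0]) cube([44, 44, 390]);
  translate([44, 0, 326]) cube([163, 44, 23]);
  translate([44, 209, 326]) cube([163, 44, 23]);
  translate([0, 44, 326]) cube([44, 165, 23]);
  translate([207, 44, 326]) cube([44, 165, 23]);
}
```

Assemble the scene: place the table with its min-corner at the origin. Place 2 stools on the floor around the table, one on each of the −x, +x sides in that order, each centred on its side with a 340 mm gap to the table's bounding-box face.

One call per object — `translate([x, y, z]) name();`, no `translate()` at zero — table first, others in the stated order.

table();
translate([-591, 360, 0]) stool();
translate([1475, 360, 0]) stool();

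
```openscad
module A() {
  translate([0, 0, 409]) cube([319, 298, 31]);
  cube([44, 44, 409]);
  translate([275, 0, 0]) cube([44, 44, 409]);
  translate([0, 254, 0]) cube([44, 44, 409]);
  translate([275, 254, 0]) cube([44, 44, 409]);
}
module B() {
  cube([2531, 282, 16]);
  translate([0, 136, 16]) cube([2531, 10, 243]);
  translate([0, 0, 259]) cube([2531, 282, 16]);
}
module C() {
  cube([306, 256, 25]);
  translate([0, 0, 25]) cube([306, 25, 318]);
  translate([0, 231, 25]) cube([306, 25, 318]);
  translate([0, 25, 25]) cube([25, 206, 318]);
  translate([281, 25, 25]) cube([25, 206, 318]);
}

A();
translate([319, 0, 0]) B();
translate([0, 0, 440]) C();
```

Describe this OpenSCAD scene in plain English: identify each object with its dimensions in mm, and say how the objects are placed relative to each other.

A is a simple wooden stool: a rectangular seat 319 mm (x) by 298 mm (y), 31 mm thick, top face at z = 440 mm, on four square legs, each 44×44 mm in cross-section. The legs rest on z = 0, each flush with a corner of the seat.

B is an I-beam lying along x, 2531 mm long. Overall section height 275 mm. Two flanges 282 mm wide (y) and 16 mm thick, one on the floor and one at the top; a web 10 mm thick runs between them, centred on the flange width.

C is an open-topped rectangular box: outside dimensions 306×256×343 mm, with a uniform wall and base thickness of 25 mm. The base is a full 306×256 slab on the floor; four walls sit on top of the base. The front and back walls (the −y and +y sides) span the full width; the two side walls fit between them.

The I-beam is against the stool's +x side, with their −y faces flush. The open box is on top of the stool.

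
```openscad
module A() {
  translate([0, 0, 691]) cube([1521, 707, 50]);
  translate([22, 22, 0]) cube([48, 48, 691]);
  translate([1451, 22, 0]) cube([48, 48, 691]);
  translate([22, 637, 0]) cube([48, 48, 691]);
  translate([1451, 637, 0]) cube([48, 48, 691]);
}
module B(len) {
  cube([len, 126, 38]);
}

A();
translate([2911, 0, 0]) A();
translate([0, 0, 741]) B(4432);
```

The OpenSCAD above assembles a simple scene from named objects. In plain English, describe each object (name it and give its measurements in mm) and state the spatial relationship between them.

A is a table with a 1521×707 mm rectangular top, 50 mm thick, top surface at z = 741 mm, supported by four 48×48 mm square legs, each inset 22 mm from the nearest pair of top edges, running from the floor.

B is a rectangular beam 4432 mm long (x), 126 mm deep (y), 38 mm thick (z).

The beam spans the tops of two tables placed 1390 mm apart, resting at z = 741 mm.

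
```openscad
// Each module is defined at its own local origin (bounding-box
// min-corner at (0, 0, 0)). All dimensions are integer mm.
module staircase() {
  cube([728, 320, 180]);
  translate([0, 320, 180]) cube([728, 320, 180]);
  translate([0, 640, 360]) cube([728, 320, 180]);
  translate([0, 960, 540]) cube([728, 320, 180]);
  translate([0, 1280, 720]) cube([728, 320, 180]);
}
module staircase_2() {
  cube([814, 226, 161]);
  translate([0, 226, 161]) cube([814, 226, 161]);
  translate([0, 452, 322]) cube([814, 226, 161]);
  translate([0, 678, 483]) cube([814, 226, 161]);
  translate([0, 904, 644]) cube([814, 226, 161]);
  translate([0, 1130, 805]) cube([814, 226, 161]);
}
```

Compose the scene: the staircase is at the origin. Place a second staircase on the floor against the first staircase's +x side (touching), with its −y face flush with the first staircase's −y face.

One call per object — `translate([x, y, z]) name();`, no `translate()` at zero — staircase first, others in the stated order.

staircase();
translate([728, 0, 0]) staircase_2();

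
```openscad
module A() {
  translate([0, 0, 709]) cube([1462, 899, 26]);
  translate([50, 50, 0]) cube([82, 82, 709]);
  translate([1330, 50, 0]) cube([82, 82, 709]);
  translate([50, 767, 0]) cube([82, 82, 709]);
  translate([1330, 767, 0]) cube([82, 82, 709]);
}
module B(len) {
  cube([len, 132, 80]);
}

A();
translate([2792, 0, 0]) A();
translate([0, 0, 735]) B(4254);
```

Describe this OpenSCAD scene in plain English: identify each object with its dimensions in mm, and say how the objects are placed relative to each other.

A is a table: top 1462 mm (x) × 899 mm (y), 26 mm thick, upper face at z = 735 mm, on four 82×82 mm square legs, each inset 50 mm from the nearest pair of top edges, running from z = 0 to the bottom of the top.

B is a rectangular beam 4254 mm long (x), 132 mm deep (y), 80 mm thick (z).

The beam spans the tops of two tables placed 1330 mm apart, resting at z = 735 mm.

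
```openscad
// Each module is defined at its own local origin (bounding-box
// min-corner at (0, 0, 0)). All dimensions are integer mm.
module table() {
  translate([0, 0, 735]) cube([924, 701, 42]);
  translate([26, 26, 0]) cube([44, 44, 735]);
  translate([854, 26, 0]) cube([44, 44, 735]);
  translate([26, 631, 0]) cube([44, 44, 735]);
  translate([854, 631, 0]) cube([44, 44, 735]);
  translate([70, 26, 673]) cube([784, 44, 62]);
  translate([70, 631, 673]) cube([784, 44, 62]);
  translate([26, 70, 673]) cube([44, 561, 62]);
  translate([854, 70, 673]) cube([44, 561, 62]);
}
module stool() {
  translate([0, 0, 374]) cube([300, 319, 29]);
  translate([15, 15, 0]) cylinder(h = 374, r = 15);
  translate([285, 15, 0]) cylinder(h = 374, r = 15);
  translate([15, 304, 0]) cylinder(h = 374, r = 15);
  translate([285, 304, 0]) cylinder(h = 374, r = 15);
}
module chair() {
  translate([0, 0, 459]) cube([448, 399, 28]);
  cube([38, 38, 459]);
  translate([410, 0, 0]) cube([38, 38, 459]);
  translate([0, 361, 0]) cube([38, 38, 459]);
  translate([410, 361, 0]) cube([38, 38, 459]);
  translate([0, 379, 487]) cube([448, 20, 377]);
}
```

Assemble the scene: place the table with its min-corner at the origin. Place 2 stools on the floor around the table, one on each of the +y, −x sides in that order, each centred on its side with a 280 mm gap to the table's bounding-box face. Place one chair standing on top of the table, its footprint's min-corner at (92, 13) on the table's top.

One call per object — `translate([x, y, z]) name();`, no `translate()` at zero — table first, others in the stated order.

table();
translate([312, 981, 0]) stool();
translate([-580, 191, 0]) stool();
translate([92, 13, 777]) chair();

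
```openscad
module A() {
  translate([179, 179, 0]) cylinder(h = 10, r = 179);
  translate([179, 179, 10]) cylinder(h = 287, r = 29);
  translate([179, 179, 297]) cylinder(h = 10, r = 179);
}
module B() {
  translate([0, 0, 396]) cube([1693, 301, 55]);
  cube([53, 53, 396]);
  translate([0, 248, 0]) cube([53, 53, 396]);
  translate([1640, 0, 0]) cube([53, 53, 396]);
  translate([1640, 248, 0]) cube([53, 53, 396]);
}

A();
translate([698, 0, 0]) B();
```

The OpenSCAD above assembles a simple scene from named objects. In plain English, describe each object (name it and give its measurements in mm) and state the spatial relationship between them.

A is a spool: two coaxial disc flanges of radius 179 mm and thickness 10 mm, joined by a core cylinder of radius 29 mm and height 287 mm. The lower flange rests on z = 0 and the three cylinders share a vertical axis.

B is a long wooden bench with a 1693 mm (x) × 301 mm (y) seat, 55 mm thick, its top surface 451 mm above the floor. Four 53 mm square legs at the seat corners, flush with the edges, run from z = 0 to the seat underside.

The bench is on the floor beside the spool on its +x side.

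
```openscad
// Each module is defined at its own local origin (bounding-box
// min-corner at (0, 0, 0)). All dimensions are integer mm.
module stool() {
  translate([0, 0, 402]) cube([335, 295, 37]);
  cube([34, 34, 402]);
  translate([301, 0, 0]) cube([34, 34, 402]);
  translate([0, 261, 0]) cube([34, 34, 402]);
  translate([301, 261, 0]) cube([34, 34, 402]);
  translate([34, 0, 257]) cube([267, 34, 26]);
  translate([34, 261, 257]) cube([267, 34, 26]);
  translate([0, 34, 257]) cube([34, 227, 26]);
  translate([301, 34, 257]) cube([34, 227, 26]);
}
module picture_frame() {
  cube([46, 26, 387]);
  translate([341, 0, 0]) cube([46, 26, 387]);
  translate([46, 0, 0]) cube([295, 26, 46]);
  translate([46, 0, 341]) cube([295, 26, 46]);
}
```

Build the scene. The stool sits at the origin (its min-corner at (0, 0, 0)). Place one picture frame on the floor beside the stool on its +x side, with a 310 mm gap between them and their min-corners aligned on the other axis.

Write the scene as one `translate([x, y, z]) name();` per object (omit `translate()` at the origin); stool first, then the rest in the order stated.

stool();
translate([645, 0, 0]) picture_frame();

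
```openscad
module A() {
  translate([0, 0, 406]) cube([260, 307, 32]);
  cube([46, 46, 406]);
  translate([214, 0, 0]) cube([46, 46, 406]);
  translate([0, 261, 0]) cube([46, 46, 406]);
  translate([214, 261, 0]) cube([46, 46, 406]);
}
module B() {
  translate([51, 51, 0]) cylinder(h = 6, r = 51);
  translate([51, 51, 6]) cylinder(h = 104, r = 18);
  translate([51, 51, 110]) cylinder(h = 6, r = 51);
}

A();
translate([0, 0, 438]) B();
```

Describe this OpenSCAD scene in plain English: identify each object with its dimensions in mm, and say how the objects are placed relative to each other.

A is a four-legged stool. The seat is a 260×307×32 mm slab whose top surface is at z = 438 mm; four square legs, each 46×46 mm in cross-section, run from the floor (z = 0) to the underside of the seat, each flush with a corner of the seat.

B is a spool: two coaxial disc flanges of radius 51 mm and thickness 6 mm, joined by a core cylinder of radius 18 mm and height 104 mm. The lower flange rests on z = 0 and the three cylinders share a vertical axis.

The spool is on top of the stool.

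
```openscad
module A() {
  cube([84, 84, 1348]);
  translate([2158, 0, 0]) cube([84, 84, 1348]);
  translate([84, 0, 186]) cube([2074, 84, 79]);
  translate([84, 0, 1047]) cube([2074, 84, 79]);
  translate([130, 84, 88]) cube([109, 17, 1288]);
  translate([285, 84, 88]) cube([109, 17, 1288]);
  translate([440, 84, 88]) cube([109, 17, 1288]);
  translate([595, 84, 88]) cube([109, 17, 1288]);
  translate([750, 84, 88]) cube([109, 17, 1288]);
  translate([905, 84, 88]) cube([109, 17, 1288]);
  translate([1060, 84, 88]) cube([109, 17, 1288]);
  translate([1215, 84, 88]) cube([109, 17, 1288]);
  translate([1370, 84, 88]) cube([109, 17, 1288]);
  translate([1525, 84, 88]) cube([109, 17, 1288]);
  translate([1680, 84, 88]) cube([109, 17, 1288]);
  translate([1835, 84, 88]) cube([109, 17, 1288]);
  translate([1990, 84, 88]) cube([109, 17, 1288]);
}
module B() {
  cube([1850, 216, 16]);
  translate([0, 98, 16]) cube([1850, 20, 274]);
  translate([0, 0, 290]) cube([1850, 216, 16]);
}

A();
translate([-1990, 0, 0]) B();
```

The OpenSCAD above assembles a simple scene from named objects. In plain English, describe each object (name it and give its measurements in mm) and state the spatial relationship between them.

A is a fence section. Two 84×84 mm posts, 1348 mm tall, stand on the floor with a clear span of 2074 mm between their inner faces. Two horizontal rails of 84×79 mm section span the gap between the posts with their undersides at z = 186 mm and z = 1047 mm, flush with the posts' −y face. 13 pickets, each 109 mm wide, 17 mm thick and 1288 mm tall, are fixed to the +y face of the rails with their bottoms at z = 88 mm, evenly spaced across the span with equal gaps (rounded down to the nearest mm) at the −x end and between each pair — any rounding remainder accumulates at the +x end.

B is an I-beam lying along x, 1850 mm long. Overall section height 306 mm. Two flanges 216 mm wide (y) and 16 mm thick, one on the floor and one at the top; a web 20 mm thick runs between them, centred on the flange width.

The I-beam is on the floor beside the fence section on its −x side.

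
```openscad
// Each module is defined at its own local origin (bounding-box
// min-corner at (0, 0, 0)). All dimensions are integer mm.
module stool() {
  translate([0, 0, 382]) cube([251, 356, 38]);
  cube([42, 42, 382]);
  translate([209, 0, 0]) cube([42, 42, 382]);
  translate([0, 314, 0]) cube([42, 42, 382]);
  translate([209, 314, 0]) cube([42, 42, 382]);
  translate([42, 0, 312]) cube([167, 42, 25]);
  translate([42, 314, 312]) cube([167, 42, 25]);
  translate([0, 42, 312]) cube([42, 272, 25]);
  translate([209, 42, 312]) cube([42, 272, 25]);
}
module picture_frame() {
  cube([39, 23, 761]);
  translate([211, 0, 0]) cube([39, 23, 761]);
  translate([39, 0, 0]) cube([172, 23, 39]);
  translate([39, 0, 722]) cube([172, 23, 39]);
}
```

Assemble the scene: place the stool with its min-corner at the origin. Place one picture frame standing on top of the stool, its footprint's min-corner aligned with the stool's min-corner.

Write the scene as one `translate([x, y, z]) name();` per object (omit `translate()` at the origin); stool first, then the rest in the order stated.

stool();
translate([0, 0, 420]) picture_frame();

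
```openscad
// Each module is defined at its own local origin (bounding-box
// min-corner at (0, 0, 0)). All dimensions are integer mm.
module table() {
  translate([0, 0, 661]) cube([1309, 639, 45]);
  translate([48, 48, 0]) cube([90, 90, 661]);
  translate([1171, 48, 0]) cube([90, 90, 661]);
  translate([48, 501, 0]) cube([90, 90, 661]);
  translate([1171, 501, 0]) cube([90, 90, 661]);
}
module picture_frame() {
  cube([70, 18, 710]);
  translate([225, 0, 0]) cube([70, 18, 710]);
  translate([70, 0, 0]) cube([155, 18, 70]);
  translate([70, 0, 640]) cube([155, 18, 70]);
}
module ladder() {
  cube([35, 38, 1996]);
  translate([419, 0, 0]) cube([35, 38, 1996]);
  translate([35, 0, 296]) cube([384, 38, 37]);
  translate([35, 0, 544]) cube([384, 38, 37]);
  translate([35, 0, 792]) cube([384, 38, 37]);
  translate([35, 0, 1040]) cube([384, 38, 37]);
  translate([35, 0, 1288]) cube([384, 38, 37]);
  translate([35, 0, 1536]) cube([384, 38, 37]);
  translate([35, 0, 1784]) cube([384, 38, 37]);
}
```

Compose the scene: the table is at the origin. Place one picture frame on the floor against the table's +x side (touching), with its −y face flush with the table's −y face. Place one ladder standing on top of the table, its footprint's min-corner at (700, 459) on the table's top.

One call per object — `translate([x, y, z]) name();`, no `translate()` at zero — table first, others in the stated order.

table();
translate([1309, 0, 0]) picture_frame();
translate([700, 459, 706]) ladder();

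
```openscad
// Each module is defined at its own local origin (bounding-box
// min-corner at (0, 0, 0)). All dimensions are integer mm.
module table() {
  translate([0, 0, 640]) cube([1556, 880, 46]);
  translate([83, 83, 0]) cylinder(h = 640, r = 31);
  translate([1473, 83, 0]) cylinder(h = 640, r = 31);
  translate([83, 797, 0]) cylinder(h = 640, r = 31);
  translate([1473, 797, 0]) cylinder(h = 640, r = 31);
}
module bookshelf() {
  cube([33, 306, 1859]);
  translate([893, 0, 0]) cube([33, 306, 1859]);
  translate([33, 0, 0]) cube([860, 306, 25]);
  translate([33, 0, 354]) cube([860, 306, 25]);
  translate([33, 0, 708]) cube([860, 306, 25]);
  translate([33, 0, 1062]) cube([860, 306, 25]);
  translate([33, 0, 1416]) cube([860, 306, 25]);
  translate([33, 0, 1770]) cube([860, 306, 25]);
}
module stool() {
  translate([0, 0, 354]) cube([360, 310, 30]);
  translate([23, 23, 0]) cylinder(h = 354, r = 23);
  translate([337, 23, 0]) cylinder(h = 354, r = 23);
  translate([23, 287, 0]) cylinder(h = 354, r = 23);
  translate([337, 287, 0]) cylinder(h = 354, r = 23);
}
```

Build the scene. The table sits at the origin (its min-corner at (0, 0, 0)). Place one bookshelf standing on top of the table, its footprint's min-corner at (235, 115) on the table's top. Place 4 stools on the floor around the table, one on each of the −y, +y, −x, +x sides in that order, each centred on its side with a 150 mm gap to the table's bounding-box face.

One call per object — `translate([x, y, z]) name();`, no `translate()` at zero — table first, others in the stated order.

table();
translate([235, 115, 686]) bookshelf();
translate([598, -460, 0]) stool();
translate([598, 1030, 0]) stool();
translate([-510, 285, 0]) stool();
translate([1706, 285, 0]) stool();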